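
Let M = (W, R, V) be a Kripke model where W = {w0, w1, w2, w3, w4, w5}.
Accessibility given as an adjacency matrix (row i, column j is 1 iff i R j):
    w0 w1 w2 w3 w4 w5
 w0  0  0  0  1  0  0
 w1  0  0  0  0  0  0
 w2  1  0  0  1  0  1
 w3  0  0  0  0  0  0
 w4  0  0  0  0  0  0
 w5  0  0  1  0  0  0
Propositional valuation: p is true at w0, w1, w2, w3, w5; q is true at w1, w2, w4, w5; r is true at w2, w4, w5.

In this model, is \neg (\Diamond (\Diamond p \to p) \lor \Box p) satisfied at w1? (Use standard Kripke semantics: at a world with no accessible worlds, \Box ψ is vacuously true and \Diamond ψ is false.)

At w1: \Diamond (\Diamond p \to p) \lor \Box p is true, so \neg (\Diamond (\Diamond p \to p) \lor \Box p) is false.
  At w1: \Diamond (\Diamond p \to p) is false, \Box p is true, so \Diamond (\Diamond p \to p) \lor \Box p is true.
    At w1: no accessible worlds, so \Diamond (\Diamond p \to p) is false.
    At w1: no accessible worlds, so \Box p holds vacuously.

No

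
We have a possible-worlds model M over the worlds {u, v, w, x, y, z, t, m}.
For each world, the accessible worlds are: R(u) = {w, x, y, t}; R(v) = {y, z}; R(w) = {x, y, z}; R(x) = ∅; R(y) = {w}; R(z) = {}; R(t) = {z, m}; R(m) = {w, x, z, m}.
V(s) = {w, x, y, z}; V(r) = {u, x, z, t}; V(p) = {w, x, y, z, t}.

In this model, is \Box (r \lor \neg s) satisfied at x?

Yes

At x: no accessible worlds, so \Box (r \lor \neg s) holds vacuously.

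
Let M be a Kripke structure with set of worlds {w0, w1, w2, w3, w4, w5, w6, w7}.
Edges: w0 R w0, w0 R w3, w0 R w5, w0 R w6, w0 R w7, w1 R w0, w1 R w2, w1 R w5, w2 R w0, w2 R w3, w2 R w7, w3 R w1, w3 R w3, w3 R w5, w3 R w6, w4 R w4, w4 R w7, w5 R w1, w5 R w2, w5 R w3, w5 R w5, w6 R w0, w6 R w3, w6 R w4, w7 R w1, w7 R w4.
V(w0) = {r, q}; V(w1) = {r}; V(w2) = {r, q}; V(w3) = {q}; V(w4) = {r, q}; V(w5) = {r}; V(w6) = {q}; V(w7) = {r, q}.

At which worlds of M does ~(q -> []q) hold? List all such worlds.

w0, w3, w7

Recall that []ψ holds at a world iff ψ holds at every accessible world, and <>ψ holds iff ψ holds at some accessible world.
Let φ = ~(q -> []q). Evaluate φ at each world:
  w0 (successors {w0, w3, w5, w6, w7}): φ is true.
  w1 (successors {w0, w2, w5}): φ is false.
  w2 (successors {w0, w3, w7}): φ is false.
  w3 (successors {w1, w3, w5, w6}): φ is true.
  w4 (successors {w4, w7}): φ is false.
  w5 (successors {w1, w2, w3, w5}): φ is false.
  w6 (successors {w0, w3, w4}): φ is false.
  w7 (successors {w1, w4}): φ is true.
For instance, at w5:
  At w5: q -> []q is true, so ~(q -> []q) is false.
    At w5: q is false, []q is false, so q -> []q is true.
      At w5: []q requires q at every successor {w1, w2, w3, w5}.
        q fails at w1, so []q is false at w5.
Satisfying worlds: {w0, w3, w7}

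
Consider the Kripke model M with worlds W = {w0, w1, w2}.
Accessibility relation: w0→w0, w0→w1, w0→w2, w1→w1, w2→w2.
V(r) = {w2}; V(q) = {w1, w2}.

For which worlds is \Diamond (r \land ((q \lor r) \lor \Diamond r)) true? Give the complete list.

Let φ = \Diamond (r \land ((q \lor r) \lor \Diamond r)). Evaluate φ at each world:
  w0 (successors {w0, w1, w2}): φ is true.
  w1 (successors {w1}): φ is false.
  w2 (successors {w2}): φ is true.
For instance, at w1:
  At w1: \Diamond (r \land ((q \lor r) \lor \Diamond r)) requires r \land ((q \lor r) \lor \Diamond r) at some successor in {w1}.
    At w1: r \land ((q \lor r) \lor \Diamond r) is false.
  So \Diamond (r \land ((q \lor r) \lor \Diamond r)) is false at w1.
Satisfying worlds: {w0, w2}

w0, w2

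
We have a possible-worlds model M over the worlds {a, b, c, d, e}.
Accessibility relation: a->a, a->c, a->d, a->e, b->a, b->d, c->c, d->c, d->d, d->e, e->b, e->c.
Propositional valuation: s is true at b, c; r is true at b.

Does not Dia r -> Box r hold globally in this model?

No

Let φ = not Dia r -> Box r. Evaluate φ at each world:
  a (successors {a, c, d, e}): φ is false.
  b (successors {a, d}): φ is false.
  c (successors {c}): φ is false.
  d (successors {c, d, e}): φ is false.
  e (successors {b, c}): φ is true.
Detail at a (counterexample):
  At a: not Dia r is true, Box r is false, so not Dia r -> Box r is false.
    At a: Dia r is false, so not Dia r is true.
      At a: Dia r requires r at some successor in {a, c, d, e}.
        At a: r is false.
        At c: r is false.
        At d: r is false.
        At e: r is false.
      So Dia r is false at a.
    At a: Box r requires r at every successor {a, c, d, e}.
      r fails at a, so Box r is false at a.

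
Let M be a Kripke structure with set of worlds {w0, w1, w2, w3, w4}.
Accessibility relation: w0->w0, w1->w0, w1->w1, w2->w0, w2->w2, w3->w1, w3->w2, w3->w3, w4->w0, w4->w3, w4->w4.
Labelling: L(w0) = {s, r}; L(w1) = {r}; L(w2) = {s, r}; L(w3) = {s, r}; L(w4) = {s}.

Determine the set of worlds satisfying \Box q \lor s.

w0, w2, w3, w4

Let φ = \Box q \lor s. Evaluate φ at each world:
  w0 (successors {w0}): φ is true.
  w1 (successors {w0, w1}): φ is false.
  w2 (successors {w0, w2}): φ is true.
  w3 (successors {w1, w2, w3}): φ is true.
  w4 (successors {w0, w3, w4}): φ is true.
For instance, at w1:
  At w1: \Box q is false, s is false, so \Box q \lor s is false.
    At w1: \Box q requires q at every successor {w0, w1}.
      q fails at w0, so \Box q is false at w1.
Satisfying worlds: {w0, w2, w3, w4}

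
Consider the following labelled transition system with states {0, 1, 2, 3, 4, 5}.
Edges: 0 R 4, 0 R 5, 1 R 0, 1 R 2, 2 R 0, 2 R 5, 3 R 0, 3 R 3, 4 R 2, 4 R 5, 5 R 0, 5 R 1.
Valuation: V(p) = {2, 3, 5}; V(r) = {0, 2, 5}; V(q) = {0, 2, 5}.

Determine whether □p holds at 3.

No

At 3: □p requires p at every successor {0, 3}.
  p fails at 0, so □p is false at 3.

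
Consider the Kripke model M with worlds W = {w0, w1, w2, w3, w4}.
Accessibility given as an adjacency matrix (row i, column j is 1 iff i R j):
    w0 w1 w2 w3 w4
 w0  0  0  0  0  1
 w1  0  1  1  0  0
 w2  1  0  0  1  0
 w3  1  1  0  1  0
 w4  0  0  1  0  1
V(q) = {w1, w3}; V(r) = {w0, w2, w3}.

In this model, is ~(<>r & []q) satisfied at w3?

Yes

At w3: <>r & []q is false, so ~(<>r & []q) is true.
  At w3: <>r is true, []q is false, so <>r & []q is false.
    At w3: <>r requires r at some successor in {w0, w1, w3}.
      r holds at w0, so <>r is true at w3.
    At w3: []q requires q at every successor {w0, w1, w3}.
      q fails at w0, so []q is false at w3.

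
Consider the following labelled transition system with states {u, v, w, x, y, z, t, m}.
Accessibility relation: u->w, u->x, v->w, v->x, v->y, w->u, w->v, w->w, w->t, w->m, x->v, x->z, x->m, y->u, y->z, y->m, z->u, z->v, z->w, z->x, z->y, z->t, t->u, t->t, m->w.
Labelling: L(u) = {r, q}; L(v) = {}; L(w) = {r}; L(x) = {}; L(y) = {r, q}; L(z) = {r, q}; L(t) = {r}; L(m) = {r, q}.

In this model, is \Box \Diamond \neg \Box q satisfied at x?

Recall that \Box ψ holds at a world iff ψ holds at every accessible world, and \Diamond ψ holds iff ψ holds at some accessible world.
At x: \Box \Diamond \neg \Box q requires \Diamond \neg \Box q at every successor {v, z, m}.
    At v: \Diamond \neg \Box q requires \neg \Box q at some successor in {w, x, y}.
      \neg \Box q holds at w, so \Diamond \neg \Box q is true at v.
    At z: \Diamond \neg \Box q requires \neg \Box q at some successor in {u, v, w, x, y, t}.
      \neg \Box q holds at u, so \Diamond \neg \Box q is true at z.
    At m: \Diamond \neg \Box q requires \neg \Box q at some successor in {w}.
      \neg \Box q holds at w, so \Diamond \neg \Box q is true at m.
So \Box \Diamond \neg \Box q is true at x.

Yes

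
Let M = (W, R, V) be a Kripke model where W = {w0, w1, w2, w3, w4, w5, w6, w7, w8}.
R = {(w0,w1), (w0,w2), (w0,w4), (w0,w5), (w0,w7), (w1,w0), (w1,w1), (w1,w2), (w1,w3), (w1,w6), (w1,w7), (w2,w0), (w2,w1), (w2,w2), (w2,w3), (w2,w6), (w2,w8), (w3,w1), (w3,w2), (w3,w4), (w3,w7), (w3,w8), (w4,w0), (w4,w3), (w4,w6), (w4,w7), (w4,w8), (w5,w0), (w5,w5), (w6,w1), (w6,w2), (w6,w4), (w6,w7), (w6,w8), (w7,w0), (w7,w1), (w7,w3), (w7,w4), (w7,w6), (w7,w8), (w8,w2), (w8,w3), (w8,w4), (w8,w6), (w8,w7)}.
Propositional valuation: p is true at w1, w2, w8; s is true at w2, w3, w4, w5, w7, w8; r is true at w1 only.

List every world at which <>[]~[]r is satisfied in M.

w0, w1, w2, w3, w4, w5, w6, w7, w8

Let φ = <>[]~[]r. Evaluate φ at each world:
  w0 (successors {w1, w2, w4, w5, w7}): φ is true.
  w1 (successors {w0, w1, w2, w3, w6, w7}): φ is true.
  w2 (successors {w0, w1, w2, w3, w6, w8}): φ is true.
  w3 (successors {w1, w2, w4, w7, w8}): φ is true.
  w4 (successors {w0, w3, w6, w7, w8}): φ is true.
  w5 (successors {w0, w5}): φ is true.
  w6 (successors {w1, w2, w4, w7, w8}): φ is true.
  w7 (successors {w0, w1, w3, w4, w6, w8}): φ is true.
  w8 (successors {w2, w3, w4, w6, w7}): φ is true.
For instance, at w5:
  At w5: <>[]~[]r requires []~[]r at some successor in {w0, w5}.
    []~[]r holds at w0, so <>[]~[]r is true at w5.
      At w0: []~[]r requires ~[]r at every successor {w1, w2, w4, w5, w7}.
        At w1: ~[]r is true.
        At w2: ~[]r is true.
        At w4: ~[]r is true.
        At w5: ~[]r is true.
        At w7: ~[]r is true.
      So []~[]r is true at w0.
Satisfying worlds: {w0, w1, w2, w3, w4, w5, w6, w7, w8}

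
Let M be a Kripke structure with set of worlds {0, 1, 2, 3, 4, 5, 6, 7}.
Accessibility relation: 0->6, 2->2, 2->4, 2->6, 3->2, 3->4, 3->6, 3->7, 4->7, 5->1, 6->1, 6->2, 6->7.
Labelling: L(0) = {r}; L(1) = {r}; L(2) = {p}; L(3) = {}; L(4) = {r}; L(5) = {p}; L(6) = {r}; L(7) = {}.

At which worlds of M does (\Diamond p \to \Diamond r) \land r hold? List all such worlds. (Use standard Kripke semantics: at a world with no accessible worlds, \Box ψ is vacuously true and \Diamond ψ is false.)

Let φ = (\Diamond p \to \Diamond r) \land r. Evaluate φ at each world:
  0 (successors {6}): φ is true.
  1 (successors ∅): φ is true.
  2 (successors {2, 4, 6}): φ is false.
  3 (successors {2, 4, 6, 7}): φ is false.
  4 (successors {7}): φ is true.
  5 (successors {1}): φ is false.
  6 (successors {1, 2, 7}): φ is true.
  7 (successors ∅): φ is false.
For instance, at 4:
  At 4: \Diamond p \to \Diamond r is true, r is true, so (\Diamond p \to \Diamond r) \land r is true.
    At 4: \Diamond p is false, \Diamond r is false, so \Diamond p \to \Diamond r is true.
      At 4: \Diamond p requires p at some successor in {7}.
        At 7: p is false.
      So \Diamond p is false at 4.
      At 4: \Diamond r requires r at some successor in {7}.
        At 7: r is false.
      So \Diamond r is false at 4.
Satisfying worlds: {0, 1, 4, 6}

0, 1, 4, 6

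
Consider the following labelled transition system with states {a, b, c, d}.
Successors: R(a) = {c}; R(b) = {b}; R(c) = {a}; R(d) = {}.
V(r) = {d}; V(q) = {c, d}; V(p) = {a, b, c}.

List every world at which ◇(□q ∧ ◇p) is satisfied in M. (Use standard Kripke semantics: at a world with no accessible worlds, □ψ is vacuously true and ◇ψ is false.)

Recall that □ψ holds at a world iff ψ holds at every accessible world, and ◇ψ holds iff ψ holds at some accessible world.
Let φ = ◇(□q ∧ ◇p). Evaluate φ at each world:
  a (successors {c}): φ is false.
  b (successors {b}): φ is false.
  c (successors {a}): φ is true.
  d (successors ∅): φ is false.
For instance, at a:
  At a: ◇(□q ∧ ◇p) requires □q ∧ ◇p at some successor in {c}.
    At c: □q ∧ ◇p is false.
  So ◇(□q ∧ ◇p) is false at a.
Satisfying worlds: {c}

c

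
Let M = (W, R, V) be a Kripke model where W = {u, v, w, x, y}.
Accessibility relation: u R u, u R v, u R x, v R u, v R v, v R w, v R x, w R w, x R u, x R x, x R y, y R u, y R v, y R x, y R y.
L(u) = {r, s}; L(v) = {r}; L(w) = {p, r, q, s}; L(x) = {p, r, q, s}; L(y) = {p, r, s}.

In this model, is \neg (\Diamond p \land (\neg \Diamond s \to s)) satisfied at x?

No

Recall that \Diamond ψ holds at a world iff ψ holds at some accessible world.
At x: \Diamond p \land (\neg \Diamond s \to s) is true, so \neg (\Diamond p \land (\neg \Diamond s \to s)) is false.
  At x: \Diamond p is true, \neg \Diamond s \to s is true, so \Diamond p \land (\neg \Diamond s \to s) is true.
    At x: \Diamond p requires p at some successor in {u, x, y}.
      p holds at x, so \Diamond p is true at x.
    At x: \neg \Diamond s is false, s is true, so \neg \Diamond s \to s is true.
      At x: \Diamond s is true, so \neg \Diamond s is false.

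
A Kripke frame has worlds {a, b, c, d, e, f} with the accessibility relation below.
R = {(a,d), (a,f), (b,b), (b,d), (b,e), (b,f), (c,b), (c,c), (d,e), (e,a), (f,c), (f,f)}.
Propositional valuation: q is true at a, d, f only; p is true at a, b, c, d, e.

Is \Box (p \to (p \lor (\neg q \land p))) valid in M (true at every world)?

Let φ = \Box (p \to (p \lor (\neg q \land p))). Evaluate φ at each world:
  a (successors {d, f}): φ is true.
  b (successors {b, d, e, f}): φ is true.
  c (successors {b, c}): φ is true.
  d (successors {e}): φ is true.
  e (successors {a}): φ is true.
  f (successors {c, f}): φ is true.
For instance, at c:
  At c: \Box (p \to (p \lor (\neg q \land p))) requires p \to (p \lor (\neg q \land p)) at every successor {b, c}.
    At b: p \to (p \lor (\neg q \land p)) is true.
    At c: p \to (p \lor (\neg q \land p)) is true.
  So \Box (p \to (p \lor (\neg q \land p))) is true at c.

Yes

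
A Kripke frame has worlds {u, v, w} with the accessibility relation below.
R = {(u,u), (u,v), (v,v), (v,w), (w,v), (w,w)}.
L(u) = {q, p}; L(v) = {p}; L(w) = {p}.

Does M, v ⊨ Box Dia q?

At v: Box Dia q requires Dia q at every successor {v, w}.
  Dia q fails at v, so Box Dia q is false at v.
    At v: Dia q requires q at some successor in {v, w}.
      At v: q is false.
      At w: q is false.
    So Dia q is false at v.

No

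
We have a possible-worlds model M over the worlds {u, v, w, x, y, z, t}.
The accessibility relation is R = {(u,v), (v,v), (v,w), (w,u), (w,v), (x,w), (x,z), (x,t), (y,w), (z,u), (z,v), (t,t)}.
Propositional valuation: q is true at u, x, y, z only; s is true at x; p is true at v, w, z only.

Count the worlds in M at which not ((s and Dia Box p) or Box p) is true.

Let φ = not ((s and Dia Box p) or Box p). Evaluate φ at each world:
  u (successors {v}): φ is false.
  v (successors {v, w}): φ is false.
  w (successors {u, v}): φ is true.
  x (successors {w, z, t}): φ is true.
  y (successors {w}): φ is false.
  z (successors {u, v}): φ is true.
  t (successors {t}): φ is true.
For instance, at t:
  At t: (s and Dia Box p) or Box p is false, so not ((s and Dia Box p) or Box p) is true.
    At t: s and Dia Box p is false, Box p is false, so (s and Dia Box p) or Box p is false.
      At t: s is false, Dia Box p is false, so s and Dia Box p is false.
      At t: Box p requires p at every successor {t}.
        p fails at t, so Box p is false at t.
Satisfying worlds: {w, x, z, t}

4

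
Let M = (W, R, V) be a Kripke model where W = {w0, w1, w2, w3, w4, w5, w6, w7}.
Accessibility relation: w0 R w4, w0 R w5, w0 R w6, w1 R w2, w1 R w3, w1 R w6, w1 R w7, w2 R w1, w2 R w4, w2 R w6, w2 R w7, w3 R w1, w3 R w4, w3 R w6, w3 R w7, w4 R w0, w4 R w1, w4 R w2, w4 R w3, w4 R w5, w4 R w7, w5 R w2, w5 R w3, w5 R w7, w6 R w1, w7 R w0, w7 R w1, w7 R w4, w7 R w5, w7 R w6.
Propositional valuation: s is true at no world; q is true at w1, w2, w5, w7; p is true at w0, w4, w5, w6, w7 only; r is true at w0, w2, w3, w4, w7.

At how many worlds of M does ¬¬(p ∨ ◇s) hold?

Let φ = ¬¬(p ∨ ◇s). Evaluate φ at each world:
  w0 (successors {w4, w5, w6}): φ is true.
  w1 (successors {w2, w3, w6, w7}): φ is false.
  w2 (successors {w1, w4, w6, w7}): φ is false.
  w3 (successors {w1, w4, w6, w7}): φ is false.
  w4 (successors {w0, w1, w2, w3, w5, w7}): φ is true.
  w5 (successors {w2, w3, w7}): φ is true.
  w6 (successors {w1}): φ is true.
  w7 (successors {w0, w1, w4, w5, w6}): φ is true.
For instance, at w1:
  At w1: ¬(p ∨ ◇s) is true, so ¬¬(p ∨ ◇s) is false.
    At w1: p ∨ ◇s is false, so ¬(p ∨ ◇s) is true.
      At w1: p is false, ◇s is false, so p ∨ ◇s is false.
Satisfying worlds: {w0, w4, w5, w6, w7}

5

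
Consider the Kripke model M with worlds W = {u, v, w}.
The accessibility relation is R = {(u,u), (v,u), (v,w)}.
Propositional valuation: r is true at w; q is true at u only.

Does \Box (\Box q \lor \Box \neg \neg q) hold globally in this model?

Let φ = \Box (\Box q \lor \Box \neg \neg q). Evaluate φ at each world:
  u (successors {u}): φ is true.
  v (successors {u, w}): φ is true.
  w (successors ∅): φ is true.
For instance, at v:
  At v: \Box (\Box q \lor \Box \neg \neg q) requires \Box q \lor \Box \neg \neg q at every successor {u, w}.
      At u: \Box q is true, \Box \neg \neg q is true, so \Box q \lor \Box \neg \neg q is true.
      At w: \Box q is true, \Box \neg \neg q is true, so \Box q \lor \Box \neg \neg q is true.
  So \Box (\Box q \lor \Box \neg \neg q) is true at v.

Yes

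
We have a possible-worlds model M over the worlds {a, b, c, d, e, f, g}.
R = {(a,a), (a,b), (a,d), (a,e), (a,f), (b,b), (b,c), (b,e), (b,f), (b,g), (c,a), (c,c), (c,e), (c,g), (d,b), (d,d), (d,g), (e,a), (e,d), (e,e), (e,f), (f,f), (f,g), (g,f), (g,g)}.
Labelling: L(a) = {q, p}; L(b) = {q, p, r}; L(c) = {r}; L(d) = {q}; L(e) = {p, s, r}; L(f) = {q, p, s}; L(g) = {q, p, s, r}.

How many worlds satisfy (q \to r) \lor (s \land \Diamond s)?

Let φ = (q \to r) \lor (s \land \Diamond s). Evaluate φ at each world:
  a (successors {a, b, d, e, f}): φ is false.
  b (successors {b, c, e, f, g}): φ is true.
  c (successors {a, c, e, g}): φ is true.
  d (successors {b, d, g}): φ is false.
  e (successors {a, d, e, f}): φ is true.
  f (successors {f, g}): φ is true.
  g (successors {f, g}): φ is true.
For instance, at a:
  At a: q \to r is false, s \land \Diamond s is false, so (q \to r) \lor (s \land \Diamond s) is false.
    At a: s is false, \Diamond s is true, so s \land \Diamond s is false.
      At a: \Diamond s requires s at some successor in {a, b, d, e, f}.
        s holds at e, so \Diamond s is true at a.
Satisfying worlds: {b, c, e, f, g}

5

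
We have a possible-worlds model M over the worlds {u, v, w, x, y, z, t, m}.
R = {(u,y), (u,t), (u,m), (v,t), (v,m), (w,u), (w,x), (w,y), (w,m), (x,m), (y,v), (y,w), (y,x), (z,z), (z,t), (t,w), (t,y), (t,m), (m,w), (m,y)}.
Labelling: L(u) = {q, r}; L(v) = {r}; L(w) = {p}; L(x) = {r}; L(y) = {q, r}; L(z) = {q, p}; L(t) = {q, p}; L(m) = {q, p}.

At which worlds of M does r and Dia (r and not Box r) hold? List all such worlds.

u, y

Let φ = r and Dia (r and not Box r). Evaluate φ at each world:
  u (successors {y, t, m}): φ is true.
  v (successors {t, m}): φ is false.
  w (successors {u, x, y, m}): φ is false.
  x (successors {m}): φ is false.
  y (successors {v, w, x}): φ is true.
  z (successors {z, t}): φ is false.
  t (successors {w, y, m}): φ is false.
  m (successors {w, y}): φ is false.
For instance, at z:
  At z: r is false, Dia (r and not Box r) is false, so r and Dia (r and not Box r) is false.
    At z: Dia (r and not Box r) requires r and not Box r at some successor in {z, t}.
      At z: r and not Box r is false.
      At t: r and not Box r is false.
    So Dia (r and not Box r) is false at z.
Satisfying worlds: {u, y}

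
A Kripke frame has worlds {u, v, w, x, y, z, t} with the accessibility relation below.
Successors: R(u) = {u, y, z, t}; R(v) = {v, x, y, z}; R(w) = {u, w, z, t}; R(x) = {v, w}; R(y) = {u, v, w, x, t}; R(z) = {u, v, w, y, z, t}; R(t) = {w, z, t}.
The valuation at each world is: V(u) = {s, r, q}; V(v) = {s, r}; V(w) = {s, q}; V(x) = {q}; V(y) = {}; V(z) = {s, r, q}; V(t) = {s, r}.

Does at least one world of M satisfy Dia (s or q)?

Yes

Let φ = Dia (s or q). Evaluate φ at each world:
  u (successors {u, y, z, t}): φ is true.
  v (successors {v, x, y, z}): φ is true.
  w (successors {u, w, z, t}): φ is true.
  x (successors {v, w}): φ is true.
  y (successors {u, v, w, x, t}): φ is true.
  z (successors {u, v, w, y, z, t}): φ is true.
  t (successors {w, z, t}): φ is true.
Detail at u (witness):
  At u: Dia (s or q) requires s or q at some successor in {u, y, z, t}.
    s or q holds at u, so Dia (s or q) is true at u.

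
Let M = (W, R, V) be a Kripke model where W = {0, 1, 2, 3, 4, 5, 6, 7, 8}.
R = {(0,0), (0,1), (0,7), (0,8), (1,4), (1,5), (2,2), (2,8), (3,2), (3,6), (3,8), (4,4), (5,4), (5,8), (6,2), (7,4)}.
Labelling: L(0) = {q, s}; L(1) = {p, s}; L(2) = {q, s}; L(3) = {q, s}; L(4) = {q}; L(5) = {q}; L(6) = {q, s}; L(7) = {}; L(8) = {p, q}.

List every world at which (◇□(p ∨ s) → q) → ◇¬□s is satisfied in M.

Let φ = (◇□(p ∨ s) → q) → ◇¬□s. Evaluate φ at each world:
  0 (successors {0, 1, 7, 8}): φ is true.
  1 (successors {4, 5}): φ is true.
  2 (successors {2, 8}): φ is true.
  3 (successors {2, 6, 8}): φ is true.
  4 (successors {4}): φ is true.
  5 (successors {4, 8}): φ is true.
  6 (successors {2}): φ is true.
  7 (successors {4}): φ is true.
  8 (successors ∅): φ is false.
For instance, at 1:
  At 1: ◇□(p ∨ s) → q is true, ◇¬□s is true, so (◇□(p ∨ s) → q) → ◇¬□s is true.
    At 1: ◇□(p ∨ s) is false, q is false, so ◇□(p ∨ s) → q is true.
      At 1: ◇□(p ∨ s) requires □(p ∨ s) at some successor in {4, 5}.
        At 4: □(p ∨ s) is false.
        At 5: □(p ∨ s) is false.
      So ◇□(p ∨ s) is false at 1.
    At 1: ◇¬□s requires ¬□s at some successor in {4, 5}.
      ¬□s holds at 4, so ◇¬□s is true at 1.
Satisfying worlds: {0, 1, 2, 3, 4, 5, 6, 7}

0, 1, 2, 3, 4, 5, 6, 7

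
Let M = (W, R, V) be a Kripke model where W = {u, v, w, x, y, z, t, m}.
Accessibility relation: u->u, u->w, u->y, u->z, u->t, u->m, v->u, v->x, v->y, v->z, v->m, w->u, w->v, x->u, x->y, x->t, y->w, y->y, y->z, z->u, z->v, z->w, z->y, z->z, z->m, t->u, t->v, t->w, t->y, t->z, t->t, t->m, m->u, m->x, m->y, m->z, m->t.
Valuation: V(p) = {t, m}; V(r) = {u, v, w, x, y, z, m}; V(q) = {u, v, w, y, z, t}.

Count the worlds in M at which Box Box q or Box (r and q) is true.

2

Recall that Box ψ holds at a world iff ψ holds at every accessible world, and Dia ψ holds iff ψ holds at some accessible world.
Let φ = Box Box q or Box (r and q). Evaluate φ at each world:
  u (successors {u, w, y, z, t, m}): φ is false.
  v (successors {u, x, y, z, m}): φ is false.
  w (successors {u, v}): φ is true.
  x (successors {u, y, t}): φ is false.
  y (successors {w, y, z}): φ is true.
  z (successors {u, v, w, y, z, m}): φ is false.
  t (successors {u, v, w, y, z, t, m}): φ is false.
  m (successors {u, x, y, z, t}): φ is false.
For instance, at t:
  At t: Box Box q is false, Box (r and q) is false, so Box Box q or Box (r and q) is false.
    At t: Box Box q requires Box q at every successor {u, v, w, y, z, t, m}.
      Box q fails at u, so Box Box q is false at t.
    At t: Box (r and q) requires r and q at every successor {u, v, w, y, z, t, m}.
      r and q fails at t, so Box (r and q) is false at t.
Satisfying worlds: {w, y}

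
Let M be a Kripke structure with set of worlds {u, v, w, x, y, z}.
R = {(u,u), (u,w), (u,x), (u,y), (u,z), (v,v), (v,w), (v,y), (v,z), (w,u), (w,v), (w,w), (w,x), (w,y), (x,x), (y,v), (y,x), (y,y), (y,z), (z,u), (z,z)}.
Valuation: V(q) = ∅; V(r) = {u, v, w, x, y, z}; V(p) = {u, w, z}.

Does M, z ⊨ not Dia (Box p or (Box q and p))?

At z: Dia (Box p or (Box q and p)) is true, so not Dia (Box p or (Box q and p)) is false.
  At z: Dia (Box p or (Box q and p)) requires Box p or (Box q and p) at some successor in {u, z}.
    Box p or (Box q and p) holds at z, so Dia (Box p or (Box q and p)) is true at z.
      At z: Box p is true, Box q and p is false, so Box p or (Box q and p) is true.

No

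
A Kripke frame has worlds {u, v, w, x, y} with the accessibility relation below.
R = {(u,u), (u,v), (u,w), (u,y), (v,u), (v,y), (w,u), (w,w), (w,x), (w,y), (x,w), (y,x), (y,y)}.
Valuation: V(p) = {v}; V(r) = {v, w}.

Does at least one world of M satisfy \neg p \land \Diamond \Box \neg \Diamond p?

Yes

Let φ = \neg p \land \Diamond \Box \neg \Diamond p. Evaluate φ at each world:
  u (successors {u, v, w, y}): φ is true.
  v (successors {u, y}): φ is false.
  w (successors {u, w, x, y}): φ is true.
  x (successors {w}): φ is false.
  y (successors {x, y}): φ is true.
Detail at u (witness):
  At u: \neg p is true, \Diamond \Box \neg \Diamond p is true, so \neg p \land \Diamond \Box \neg \Diamond p is true.
    At u: \Diamond \Box \neg \Diamond p requires \Box \neg \Diamond p at some successor in {u, v, w, y}.
      \Box \neg \Diamond p holds at y, so \Diamond \Box \neg \Diamond p is true at u.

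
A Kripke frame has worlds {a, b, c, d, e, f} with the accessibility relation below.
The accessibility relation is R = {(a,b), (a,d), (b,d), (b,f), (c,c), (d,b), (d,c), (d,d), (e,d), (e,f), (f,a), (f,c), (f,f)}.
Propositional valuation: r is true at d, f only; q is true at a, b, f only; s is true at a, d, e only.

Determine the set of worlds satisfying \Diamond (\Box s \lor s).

a, b, d, e, f

Recall that \Box ψ holds at a world iff ψ holds at every accessible world, and \Diamond ψ holds iff ψ holds at some accessible world.
Let φ = \Diamond (\Box s \lor s). Evaluate φ at each world:
  a (successors {b, d}): φ is true.
  b (successors {d, f}): φ is true.
  c (successors {c}): φ is false.
  d (successors {b, c, d}): φ is true.
  e (successors {d, f}): φ is true.
  f (successors {a, c, f}): φ is true.
For instance, at f:
  At f: \Diamond (\Box s \lor s) requires \Box s \lor s at some successor in {a, c, f}.
    \Box s \lor s holds at a, so \Diamond (\Box s \lor s) is true at f.
      At a: \Box s is false, s is true, so \Box s \lor s is true.
Satisfying worlds: {a, b, d, e, f}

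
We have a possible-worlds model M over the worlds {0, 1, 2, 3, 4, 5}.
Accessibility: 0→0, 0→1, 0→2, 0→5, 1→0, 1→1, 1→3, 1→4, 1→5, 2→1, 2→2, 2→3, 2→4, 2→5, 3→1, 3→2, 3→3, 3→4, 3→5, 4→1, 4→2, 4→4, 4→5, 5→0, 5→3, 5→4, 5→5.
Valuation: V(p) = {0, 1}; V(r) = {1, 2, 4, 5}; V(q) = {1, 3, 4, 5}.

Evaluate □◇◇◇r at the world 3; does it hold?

Yes

Recall that □ψ holds at a world iff ψ holds at every accessible world, and ◇ψ holds iff ψ holds at some accessible world.
At 3: □◇◇◇r requires ◇◇◇r at every successor {1, 2, 3, 4, 5}.
  At 1: ◇◇◇r is true.
  At 2: ◇◇◇r is true.
  At 3: ◇◇◇r is true.
  At 4: ◇◇◇r is true.
  At 5: ◇◇◇r is true.
So □◇◇◇r is true at 3.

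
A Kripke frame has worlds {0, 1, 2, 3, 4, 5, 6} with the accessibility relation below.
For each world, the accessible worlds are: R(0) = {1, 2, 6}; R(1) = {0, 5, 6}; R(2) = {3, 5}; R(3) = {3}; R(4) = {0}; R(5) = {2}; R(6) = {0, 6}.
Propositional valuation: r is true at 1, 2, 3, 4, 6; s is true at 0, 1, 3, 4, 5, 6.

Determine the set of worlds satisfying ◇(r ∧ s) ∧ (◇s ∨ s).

0, 1, 2, 3, 6

Let φ = ◇(r ∧ s) ∧ (◇s ∨ s). Evaluate φ at each world:
  0 (successors {1, 2, 6}): φ is true.
  1 (successors {0, 5, 6}): φ is true.
  2 (successors {3, 5}): φ is true.
  3 (successors {3}): φ is true.
  4 (successors {0}): φ is false.
  5 (successors {2}): φ is false.
  6 (successors {0, 6}): φ is true.
For instance, at 2:
  At 2: ◇(r ∧ s) is true, ◇s ∨ s is true, so ◇(r ∧ s) ∧ (◇s ∨ s) is true.
    At 2: ◇(r ∧ s) requires r ∧ s at some successor in {3, 5}.
      r ∧ s holds at 3, so ◇(r ∧ s) is true at 2.
    At 2: ◇s is true, s is false, so ◇s ∨ s is true.
      At 2: ◇s requires s at some successor in {3, 5}.
        s holds at 3, so ◇s is true at 2.
Satisfying worlds: {0, 1, 2, 3, 6}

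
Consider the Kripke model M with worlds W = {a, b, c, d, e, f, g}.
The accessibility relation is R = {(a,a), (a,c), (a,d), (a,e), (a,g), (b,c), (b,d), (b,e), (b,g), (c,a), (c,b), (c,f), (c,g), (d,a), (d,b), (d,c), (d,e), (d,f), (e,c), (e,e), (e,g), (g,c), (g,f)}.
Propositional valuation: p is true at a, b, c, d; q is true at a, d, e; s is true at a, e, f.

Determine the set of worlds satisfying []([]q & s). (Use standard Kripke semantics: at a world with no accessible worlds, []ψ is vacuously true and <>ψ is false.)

Let φ = []([]q & s). Evaluate φ at each world:
  a (successors {a, c, d, e, g}): φ is false.
  b (successors {c, d, e, g}): φ is false.
  c (successors {a, b, f, g}): φ is false.
  d (successors {a, b, c, e, f}): φ is false.
  e (successors {c, e, g}): φ is false.
  f (successors ∅): φ is true.
  g (successors {c, f}): φ is false.
For instance, at b:
  At b: []([]q & s) requires []q & s at every successor {c, d, e, g}.
    []q & s fails at c, so []([]q & s) is false at b.
      At c: []q is false, s is false, so []q & s is false.
Satisfying worlds: {f}

f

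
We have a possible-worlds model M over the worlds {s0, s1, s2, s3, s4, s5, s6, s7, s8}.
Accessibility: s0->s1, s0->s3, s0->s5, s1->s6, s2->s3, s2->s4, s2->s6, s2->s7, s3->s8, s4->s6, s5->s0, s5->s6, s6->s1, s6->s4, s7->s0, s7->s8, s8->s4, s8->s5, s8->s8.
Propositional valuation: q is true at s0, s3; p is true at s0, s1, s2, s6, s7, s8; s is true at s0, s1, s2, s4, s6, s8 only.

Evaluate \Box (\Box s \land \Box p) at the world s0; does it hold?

Recall that \Box ψ holds at a world iff ψ holds at every accessible world, and \Diamond ψ holds iff ψ holds at some accessible world.
At s0: \Box (\Box s \land \Box p) requires \Box s \land \Box p at every successor {s1, s3, s5}.
    At s1: \Box s is true, \Box p is true, so \Box s \land \Box p is true.
      At s1: \Box s requires s at every successor {s6}.
        At s6: s is true.
      So \Box s is true at s1.
      At s1: \Box p requires p at every successor {s6}.
        At s6: p is true.
      So \Box p is true at s1.
    At s3: \Box s is true, \Box p is true, so \Box s \land \Box p is true.
      At s3: \Box s requires s at every successor {s8}.
        At s8: s is true.
      So \Box s is true at s3.
      At s3: \Box p requires p at every successor {s8}.
        At s8: p is true.
      So \Box p is true at s3.
    At s5: \Box s is true, \Box p is true, so \Box s \land \Box p is true.
      At s5: \Box s requires s at every successor {s0, s6}.
        At s0: s is true.
        At s6: s is true.
      So \Box s is true at s5.
      At s5: \Box p requires p at every successor {s0, s6}.
        At s0: p is true.
        At s6: p is true.
      So \Box p is true at s5.
So \Box (\Box s \land \Box p) is true at s0.

Yes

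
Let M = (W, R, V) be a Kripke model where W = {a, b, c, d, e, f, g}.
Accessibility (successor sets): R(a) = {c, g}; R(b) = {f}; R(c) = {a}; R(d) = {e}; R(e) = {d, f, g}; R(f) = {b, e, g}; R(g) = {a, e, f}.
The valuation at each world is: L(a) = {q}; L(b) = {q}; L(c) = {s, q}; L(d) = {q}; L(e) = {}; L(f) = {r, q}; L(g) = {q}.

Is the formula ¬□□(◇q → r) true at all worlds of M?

Recall that □ψ holds at a world iff ψ holds at every accessible world, and ◇ψ holds iff ψ holds at some accessible world.
Let φ = ¬□□(◇q → r). Evaluate φ at each world:
  a (successors {c, g}): φ is true.
  b (successors {f}): φ is true.
  c (successors {a}): φ is true.
  d (successors {e}): φ is true.
  e (successors {d, f, g}): φ is true.
  f (successors {b, e, g}): φ is true.
  g (successors {a, e, f}): φ is true.
For instance, at f:
  At f: □□(◇q → r) is false, so ¬□□(◇q → r) is true.
    At f: □□(◇q → r) requires □(◇q → r) at every successor {b, e, g}.
      □(◇q → r) fails at e, so □□(◇q → r) is false at f.

Yes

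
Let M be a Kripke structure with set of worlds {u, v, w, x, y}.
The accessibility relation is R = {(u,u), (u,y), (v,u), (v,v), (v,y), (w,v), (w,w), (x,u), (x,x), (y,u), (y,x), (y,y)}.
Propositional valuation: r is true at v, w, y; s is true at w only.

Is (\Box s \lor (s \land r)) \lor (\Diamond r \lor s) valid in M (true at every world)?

Recall that \Box ψ holds at a world iff ψ holds at every accessible world, and \Diamond ψ holds iff ψ holds at some accessible world.
Let φ = (\Box s \lor (s \land r)) \lor (\Diamond r \lor s). Evaluate φ at each world:
  u (successors {u, y}): φ is true.
  v (successors {u, v, y}): φ is true.
  w (successors {v, w}): φ is true.
  x (successors {u, x}): φ is false.
  y (successors {u, x, y}): φ is true.
Detail at x (counterexample):
  At x: \Box s \lor (s \land r) is false, \Diamond r \lor s is false, so (\Box s \lor (s \land r)) \lor (\Diamond r \lor s) is false.
    At x: \Box s is false, s \land r is false, so \Box s \lor (s \land r) is false.
      At x: \Box s requires s at every successor {u, x}.
        s fails at u, so \Box s is false at x.
    At x: \Diamond r is false, s is false, so \Diamond r \lor s is false.
      At x: \Diamond r requires r at some successor in {u, x}.
        At u: r is false.
        At x: r is false.
      So \Diamond r is false at x.

No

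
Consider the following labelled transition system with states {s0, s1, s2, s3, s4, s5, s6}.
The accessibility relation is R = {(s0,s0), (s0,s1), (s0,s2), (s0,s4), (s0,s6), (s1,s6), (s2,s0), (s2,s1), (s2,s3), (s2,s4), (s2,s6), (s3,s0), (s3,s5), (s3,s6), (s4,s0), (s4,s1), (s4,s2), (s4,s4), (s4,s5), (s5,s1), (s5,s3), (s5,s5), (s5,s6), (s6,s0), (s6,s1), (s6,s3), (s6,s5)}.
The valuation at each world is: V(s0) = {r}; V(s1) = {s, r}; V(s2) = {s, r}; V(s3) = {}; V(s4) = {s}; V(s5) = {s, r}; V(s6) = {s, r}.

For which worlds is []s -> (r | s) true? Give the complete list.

s0, s1, s2, s3, s4, s5, s6

Let φ = []s -> (r | s). Evaluate φ at each world:
  s0 (successors {s0, s1, s2, s4, s6}): φ is true.
  s1 (successors {s6}): φ is true.
  s2 (successors {s0, s1, s3, s4, s6}): φ is true.
  s3 (successors {s0, s5, s6}): φ is true.
  s4 (successors {s0, s1, s2, s4, s5}): φ is true.
  s5 (successors {s1, s3, s5, s6}): φ is true.
  s6 (successors {s0, s1, s3, s5}): φ is true.
For instance, at s2:
  At s2: []s is false, r | s is true, so []s -> (r | s) is true.
    At s2: []s requires s at every successor {s0, s1, s3, s4, s6}.
      s fails at s0, so []s is false at s2.
Satisfying worlds: {s0, s1, s2, s3, s4, s5, s6}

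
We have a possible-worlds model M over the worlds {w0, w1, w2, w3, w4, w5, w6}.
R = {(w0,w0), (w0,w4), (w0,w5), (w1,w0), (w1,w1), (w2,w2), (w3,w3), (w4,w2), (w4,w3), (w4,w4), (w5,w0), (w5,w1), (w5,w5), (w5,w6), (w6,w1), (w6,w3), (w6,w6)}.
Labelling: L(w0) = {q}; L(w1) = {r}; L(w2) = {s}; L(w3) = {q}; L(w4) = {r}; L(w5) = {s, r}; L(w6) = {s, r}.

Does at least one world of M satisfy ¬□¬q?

Let φ = ¬□¬q. Evaluate φ at each world:
  w0 (successors {w0, w4, w5}): φ is true.
  w1 (successors {w0, w1}): φ is true.
  w2 (successors {w2}): φ is false.
  w3 (successors {w3}): φ is true.
  w4 (successors {w2, w3, w4}): φ is true.
  w5 (successors {w0, w1, w5, w6}): φ is true.
  w6 (successors {w1, w3, w6}): φ is true.
Detail at w0 (witness):
  At w0: □¬q is false, so ¬□¬q is true.
    At w0: □¬q requires ¬q at every successor {w0, w4, w5}.
      ¬q fails at w0, so □¬q is false at w0.

Yes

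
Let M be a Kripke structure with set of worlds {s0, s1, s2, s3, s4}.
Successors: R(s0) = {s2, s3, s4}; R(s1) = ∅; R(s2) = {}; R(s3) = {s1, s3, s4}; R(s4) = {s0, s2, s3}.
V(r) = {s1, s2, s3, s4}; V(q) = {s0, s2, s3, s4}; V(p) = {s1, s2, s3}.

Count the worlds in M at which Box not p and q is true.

Let φ = Box not p and q. Evaluate φ at each world:
  s0 (successors {s2, s3, s4}): φ is false.
  s1 (successors ∅): φ is false.
  s2 (successors ∅): φ is true.
  s3 (successors {s1, s3, s4}): φ is false.
  s4 (successors {s0, s2, s3}): φ is false.
For instance, at s3:
  At s3: Box not p is false, q is true, so Box not p and q is false.
    At s3: Box not p requires not p at every successor {s1, s3, s4}.
      not p fails at s1, so Box not p is false at s3.
Satisfying worlds: {s2}

1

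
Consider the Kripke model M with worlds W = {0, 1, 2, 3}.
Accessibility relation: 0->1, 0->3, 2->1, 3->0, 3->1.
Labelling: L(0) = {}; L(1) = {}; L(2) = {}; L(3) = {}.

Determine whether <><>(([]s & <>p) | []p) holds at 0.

At 0: <><>(([]s & <>p) | []p) requires <>(([]s & <>p) | []p) at some successor in {1, 3}.
  <>(([]s & <>p) | []p) holds at 3, so <><>(([]s & <>p) | []p) is true at 0.
    At 3: <>(([]s & <>p) | []p) requires ([]s & <>p) | []p at some successor in {0, 1}.
      ([]s & <>p) | []p holds at 1, so <>(([]s & <>p) | []p) is true at 3.

Yes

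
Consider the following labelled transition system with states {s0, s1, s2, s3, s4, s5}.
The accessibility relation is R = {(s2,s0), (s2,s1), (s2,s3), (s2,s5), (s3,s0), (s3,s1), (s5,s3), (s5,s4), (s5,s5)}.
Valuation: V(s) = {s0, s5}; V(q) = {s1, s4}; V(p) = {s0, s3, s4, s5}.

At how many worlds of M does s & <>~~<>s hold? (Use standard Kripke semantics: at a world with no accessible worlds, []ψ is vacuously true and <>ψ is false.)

1

Let φ = s & <>~~<>s. Evaluate φ at each world:
  s0 (successors ∅): φ is false.
  s1 (successors ∅): φ is false.
  s2 (successors {s0, s1, s3, s5}): φ is false.
  s3 (successors {s0, s1}): φ is false.
  s4 (successors ∅): φ is false.
  s5 (successors {s3, s4, s5}): φ is true.
For instance, at s5:
  At s5: s is true, <>~~<>s is true, so s & <>~~<>s is true.
    At s5: <>~~<>s requires ~~<>s at some successor in {s3, s4, s5}.
      ~~<>s holds at s3, so <>~~<>s is true at s5.
Satisfying worlds: {s5}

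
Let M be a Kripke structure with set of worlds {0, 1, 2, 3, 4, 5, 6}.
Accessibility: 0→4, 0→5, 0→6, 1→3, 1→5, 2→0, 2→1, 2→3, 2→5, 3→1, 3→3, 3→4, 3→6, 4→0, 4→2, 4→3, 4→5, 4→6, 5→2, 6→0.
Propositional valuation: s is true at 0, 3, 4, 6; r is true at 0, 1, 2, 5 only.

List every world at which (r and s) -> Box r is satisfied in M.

Let φ = (r and s) -> Box r. Evaluate φ at each world:
  0 (successors {4, 5, 6}): φ is false.
  1 (successors {3, 5}): φ is true.
  2 (successors {0, 1, 3, 5}): φ is true.
  3 (successors {1, 3, 4, 6}): φ is true.
  4 (successors {0, 2, 3, 5, 6}): φ is true.
  5 (successors {2}): φ is true.
  6 (successors {0}): φ is true.
For instance, at 0:
  At 0: r and s is true, Box r is false, so (r and s) -> Box r is false.
    At 0: Box r requires r at every successor {4, 5, 6}.
      r fails at 4, so Box r is false at 0.
Satisfying worlds: {1, 2, 3, 4, 5, 6}

1, 2, 3, 4, 5, 6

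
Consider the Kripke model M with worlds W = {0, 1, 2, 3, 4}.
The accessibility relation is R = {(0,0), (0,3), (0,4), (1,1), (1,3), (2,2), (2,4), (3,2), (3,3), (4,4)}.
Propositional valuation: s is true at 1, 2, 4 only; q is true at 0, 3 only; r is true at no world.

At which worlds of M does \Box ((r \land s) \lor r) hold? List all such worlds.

Let φ = \Box ((r \land s) \lor r). Evaluate φ at each world:
  0 (successors {0, 3, 4}): φ is false.
  1 (successors {1, 3}): φ is false.
  2 (successors {2, 4}): φ is false.
  3 (successors {2, 3}): φ is false.
  4 (successors {4}): φ is false.
For instance, at 4:
  At 4: \Box ((r \land s) \lor r) requires (r \land s) \lor r at every successor {4}.
    (r \land s) \lor r fails at 4, so \Box ((r \land s) \lor r) is false at 4.
Satisfying worlds: none.

none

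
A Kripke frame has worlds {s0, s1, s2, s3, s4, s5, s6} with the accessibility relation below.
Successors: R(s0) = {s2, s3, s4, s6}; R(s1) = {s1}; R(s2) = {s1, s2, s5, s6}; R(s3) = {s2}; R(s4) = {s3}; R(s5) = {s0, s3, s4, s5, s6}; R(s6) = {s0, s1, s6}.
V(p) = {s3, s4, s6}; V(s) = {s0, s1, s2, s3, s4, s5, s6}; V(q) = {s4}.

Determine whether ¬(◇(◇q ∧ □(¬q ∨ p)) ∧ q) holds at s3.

Yes

At s3: ◇(◇q ∧ □(¬q ∨ p)) ∧ q is false, so ¬(◇(◇q ∧ □(¬q ∨ p)) ∧ q) is true.
  At s3: ◇(◇q ∧ □(¬q ∨ p)) is false, q is false, so ◇(◇q ∧ □(¬q ∨ p)) ∧ q is false.
    At s3: ◇(◇q ∧ □(¬q ∨ p)) requires ◇q ∧ □(¬q ∨ p) at some successor in {s2}.
      At s2: ◇q ∧ □(¬q ∨ p) is false.
    So ◇(◇q ∧ □(¬q ∨ p)) is false at s3.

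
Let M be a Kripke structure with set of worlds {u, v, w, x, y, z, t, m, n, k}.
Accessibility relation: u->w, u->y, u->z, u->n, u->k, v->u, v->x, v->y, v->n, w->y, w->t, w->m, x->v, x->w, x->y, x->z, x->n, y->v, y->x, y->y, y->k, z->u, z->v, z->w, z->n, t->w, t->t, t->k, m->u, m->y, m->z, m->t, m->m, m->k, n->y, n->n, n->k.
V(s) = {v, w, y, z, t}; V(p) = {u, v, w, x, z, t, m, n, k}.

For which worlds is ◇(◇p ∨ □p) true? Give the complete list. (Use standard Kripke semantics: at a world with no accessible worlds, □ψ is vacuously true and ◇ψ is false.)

Recall that □ψ holds at a world iff ψ holds at every accessible world, and ◇ψ holds iff ψ holds at some accessible world.
Let φ = ◇(◇p ∨ □p). Evaluate φ at each world:
  u (successors {w, y, z, n, k}): φ is true.
  v (successors {u, x, y, n}): φ is true.
  w (successors {y, t, m}): φ is true.
  x (successors {v, w, y, z, n}): φ is true.
  y (successors {v, x, y, k}): φ is true.
  z (successors {u, v, w, n}): φ is true.
  t (successors {w, t, k}): φ is true.
  m (successors {u, y, z, t, m, k}): φ is true.
  n (successors {y, n, k}): φ is true.
  k (successors ∅): φ is false.
For instance, at v:
  At v: ◇(◇p ∨ □p) requires ◇p ∨ □p at some successor in {u, x, y, n}.
    ◇p ∨ □p holds at u, so ◇(◇p ∨ □p) is true at v.
      At u: ◇p is true, □p is false, so ◇p ∨ □p is true.
Satisfying worlds: {u, v, w, x, y, z, t, m, n}

u, v, w, x, y, z, t, m, n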